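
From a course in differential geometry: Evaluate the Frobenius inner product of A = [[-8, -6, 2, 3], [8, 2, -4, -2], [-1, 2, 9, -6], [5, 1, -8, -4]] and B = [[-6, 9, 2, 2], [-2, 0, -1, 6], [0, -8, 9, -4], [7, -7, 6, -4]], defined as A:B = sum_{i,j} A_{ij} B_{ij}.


A:B = sum over all i,j of A_{ij} * B_{ij}.
Row 1: -8*-6=48, -6*9=-54, 2*2=4, 3*2=6 => row sum = 4
Row 2: 8*-2=-16, 2*0=0, -4*-1=4, -2*6=-12 => row sum = -24
Row 3: -1*0=0, 2*-8=-16, 9*9=81, -6*-4=24 => row sum = 89
Row 4: 5*7=35, 1*-7=-7, -8*6=-48, -4*-4=16 => row sum = -4
Total = 4 + -24 + 89 + -4 = 65

65


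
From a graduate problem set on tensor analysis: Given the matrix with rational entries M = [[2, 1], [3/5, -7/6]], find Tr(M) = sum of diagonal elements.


The trace is the sum of diagonal entries.
Diagonal: M[1,1] = 2, M[2,2] = -7/6
Tr(M) = 2 + -7/6
Computing step by step:
After adding M[1,1]: 2
After adding M[2,2]: 5/6
Tr(M) = 5/6

5/6


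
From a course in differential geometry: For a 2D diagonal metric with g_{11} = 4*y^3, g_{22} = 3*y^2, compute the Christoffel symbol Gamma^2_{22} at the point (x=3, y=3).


For a diagonal metric, Gamma^k_{ij} = (1/2) g^{kk} (dg_{ik}/dx_j + dg_{jk}/dx_i - dg_{ij}/dx_k).
The metric is diagonal, so g_{ab} = 0 for a != b.
At the given point: g_{11} = 108, g_{22} = 27
g^{22} = 1/27
dg_{22}/dx_2 = dg_{22}/dx_2 = 18
dg_{22}/dx_2 = dg_{22}/dx_2 = 18
dg_{22}/dx_2 = dg_{22}/dx_2 = 18
Numerator = 18 + 18 - 18 = 18
Gamma^2_{22} = 18 / (2 * 27) = 1/3

1/3


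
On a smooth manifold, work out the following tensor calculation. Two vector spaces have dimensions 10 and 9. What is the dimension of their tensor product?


The dimension of a tensor product is the product of dimensions.
dim(V) = 10, dim(W) = 9
dim(V (x) W) = 10 * 9 = 90

90


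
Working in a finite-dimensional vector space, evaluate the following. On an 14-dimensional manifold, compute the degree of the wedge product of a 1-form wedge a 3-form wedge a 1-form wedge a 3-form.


The degree of a wedge product is the sum of the degrees of the individual forms.
Degrees: 1, 3, 1, 3
Total degree = 1 + 3 + 1 + 3 = 8

8


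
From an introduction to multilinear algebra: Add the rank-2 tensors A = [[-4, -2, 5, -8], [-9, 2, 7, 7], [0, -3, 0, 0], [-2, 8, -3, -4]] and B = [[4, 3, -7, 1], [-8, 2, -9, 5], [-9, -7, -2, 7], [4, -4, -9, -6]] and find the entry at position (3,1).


Tensor addition is component-wise: (A + B)_{ij} = A_{ij} + B_{ij}.
A_{31} = 0
B_{31} = -9
(A + B)_{31} = 0 + -9 = -9

-9


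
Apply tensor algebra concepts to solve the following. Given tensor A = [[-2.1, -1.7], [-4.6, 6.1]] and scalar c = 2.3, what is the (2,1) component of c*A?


Scalar multiplication: (cA)_{ij} = c * A_{ij}.
c = 2.3
A_{21} = -4.6
(cA)_{21} = 2.3 * -4.6 = -10.58

-10.58


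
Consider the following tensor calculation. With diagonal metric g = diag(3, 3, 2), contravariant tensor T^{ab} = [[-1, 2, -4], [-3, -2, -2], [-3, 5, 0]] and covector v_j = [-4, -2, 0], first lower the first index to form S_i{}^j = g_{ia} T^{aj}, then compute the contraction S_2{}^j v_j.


Step 1: lower the first index. For a diagonal metric, g_{ia} T^{aj} = g_{ii} T^{ij} (no sum on i).
g_{22} = 3
S_2{}^1 = 3 * T^{21} = 3 * -3 = -9
S_2{}^2 = 3 * T^{22} = 3 * -2 = -6
S_2{}^3 = 3 * T^{23} = 3 * -2 = -6
Step 2: contract S_2{}^j with v_j.
S_2{}^1 * v_1 = -9 * -4 = 36
S_2{}^2 * v_2 = -6 * -2 = 12
S_2{}^3 * v_3 = -6 * 0 = 0
Result = 36 + 12 + 0 = 48

48


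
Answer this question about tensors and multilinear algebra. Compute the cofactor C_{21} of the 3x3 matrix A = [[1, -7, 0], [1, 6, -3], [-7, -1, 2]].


To find cofactor C_{21}, delete row 2 and column 1.
The resulting 2x2 submatrix is: [[-7, 0], [-1, 2]]
Minor M_{21} = -7*2 - 0*-1
  = -14 - 0 = -14
Sign = (-1)^(2+1) = (-1)^3 = -1
Cofactor C_{21} = -1 * -14 = 14

14


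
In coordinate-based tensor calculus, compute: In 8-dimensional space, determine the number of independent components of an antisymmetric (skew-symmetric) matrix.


An antisymmetric rank-2 tensor satisfies A_{ij} = -A_{ji}, so diagonal entries are zero.
The independent components are the upper-triangular entries: C(n, 2) = n(n-1)/2.
n = 8
C(8, 2) = 8 * 7 / 2 = 56 / 2 = 28

28


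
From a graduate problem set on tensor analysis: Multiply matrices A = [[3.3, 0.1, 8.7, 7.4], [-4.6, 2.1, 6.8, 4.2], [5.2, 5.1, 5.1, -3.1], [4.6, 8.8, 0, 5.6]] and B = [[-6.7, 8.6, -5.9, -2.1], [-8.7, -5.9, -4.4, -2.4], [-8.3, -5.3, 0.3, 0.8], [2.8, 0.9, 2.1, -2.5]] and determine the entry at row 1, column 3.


(AB)_{ij} = sum_k A_{ik} B_{kj}.
For i=1, j=3:
A_{11} * B_{13} = 3.3 * -5.9 = -19.47
A_{12} * B_{23} = 0.1 * -4.4 = -0.44
A_{13} * B_{33} = 8.7 * 0.3 = 2.61
A_{14} * B_{43} = 7.4 * 2.1 = 15.54
Sum = -19.47 + -0.44 + 2.61 + 15.54 = -1.76

-1.76


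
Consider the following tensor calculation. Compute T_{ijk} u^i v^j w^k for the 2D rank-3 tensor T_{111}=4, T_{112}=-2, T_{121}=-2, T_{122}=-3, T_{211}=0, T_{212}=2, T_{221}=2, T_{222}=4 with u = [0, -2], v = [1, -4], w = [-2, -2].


S = sum over i,j,k of T_{ijk} u_i v_j w_k. Expanding all 8 terms:
T_{111}*u_1*v_1*w_1 = 4*0*1*-2 = 0  (running total: 0)
T_{112}*u_1*v_1*w_2 = -2*0*1*-2 = 0  (running total: 0)
T_{121}*u_1*v_2*w_1 = -2*0*-4*-2 = 0  (running total: 0)
T_{122}*u_1*v_2*w_2 = -3*0*-4*-2 = 0  (running total: 0)
T_{211}*u_2*v_1*w_1 = 0*-2*1*-2 = 0  (running total: 0)
T_{212}*u_2*v_1*w_2 = 2*-2*1*-2 = 8  (running total: 8)
T_{221}*u_2*v_2*w_1 = 2*-2*-4*-2 = -32  (running total: -24)
T_{222}*u_2*v_2*w_2 = 4*-2*-4*-2 = -64  (running total: -88)
S = -88

-88


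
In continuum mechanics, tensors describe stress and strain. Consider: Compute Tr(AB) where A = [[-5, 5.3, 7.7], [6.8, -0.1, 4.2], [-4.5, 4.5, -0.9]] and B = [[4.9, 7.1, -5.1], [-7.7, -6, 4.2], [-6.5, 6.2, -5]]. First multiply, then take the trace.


Tr(AB) = sum_i (AB)_{ii} where (AB)_{ii} = sum_k A_{ik} B_{ki}.
(AB)_{11} = -5*4.9 + 5.3*-7.7 + 7.7*-6.5 = -115.36
(AB)_{22} = 6.8*7.1 + -0.1*-6 + 4.2*6.2 = 74.92
(AB)_{33} = -4.5*-5.1 + 4.5*4.2 + -0.9*-5 = 46.35
Tr(AB) = -115.36 + 74.92 + 46.35 = 5.91

5.91


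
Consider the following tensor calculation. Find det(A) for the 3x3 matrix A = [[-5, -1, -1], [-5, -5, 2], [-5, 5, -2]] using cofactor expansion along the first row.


Expanding along the first row, det(A) = a11*M_11 - a12*M_12 + a13*M_13, where M_1j is the (1,j) minor.
Minor M_11 = -5*-2 - 2*5 = 0
Minor M_12 = -5*-2 - 2*-5 = 20
Minor M_13 = -5*5 - -5*-5 = -50
det = -5*(0) - -1*(20) + -1*(-50)
    = 0 - -20 + 50
    = 70

70


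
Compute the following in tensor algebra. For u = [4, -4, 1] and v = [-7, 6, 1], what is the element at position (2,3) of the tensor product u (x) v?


The outer product entry T_{ij} = u_i * v_j.
We need i=2, j=3.
u_2 = -4, v_3 = 1
T_{2,3} = -4 * 1 = -4

-4


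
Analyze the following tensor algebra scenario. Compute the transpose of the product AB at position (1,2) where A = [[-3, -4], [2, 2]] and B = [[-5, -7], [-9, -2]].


(AB)^T_{ij} = (AB)_{ji} = sum_k A_{jk} B_{ki}.
For i=1, j=2 we need (AB)_{21}:
A_{21} * B_{11} = 2 * -5 = -10
A_{22} * B_{21} = 2 * -9 = -18
Sum = -10 + -18 = -28

-28


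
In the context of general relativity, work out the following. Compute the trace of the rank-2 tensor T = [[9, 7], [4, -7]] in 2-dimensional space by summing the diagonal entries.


The contraction (trace) of a rank-2 tensor is the sum of its diagonal elements.
Diagonal entries: A[1,1] = 9, A[2,2] = -7
Tr(A) = 9 + -7 = 2

2


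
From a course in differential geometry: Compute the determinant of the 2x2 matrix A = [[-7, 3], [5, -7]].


For a 2x2 matrix [[a, b], [c, d]], det = a*d - b*c.
a = -7, b = 3, c = 5, d = -7
a*d = -7 * -7 = 49
b*c = 3 * 5 = 15
det = 49 - 15 = 34

34


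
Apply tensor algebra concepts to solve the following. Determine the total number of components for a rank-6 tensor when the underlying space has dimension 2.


The number of components of a rank-r tensor in d dimensions is d^r.
Here d = 2 and r = 6.
2^6 = 64

64


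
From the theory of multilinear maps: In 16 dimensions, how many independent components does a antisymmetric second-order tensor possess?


A antisymmetric rank-2 tensor in d dimensions has d(d-1)/2 independent components.
d = 16
d(d-1)/2 = 16 * 15 / 2 = 240 / 2 = 120

120


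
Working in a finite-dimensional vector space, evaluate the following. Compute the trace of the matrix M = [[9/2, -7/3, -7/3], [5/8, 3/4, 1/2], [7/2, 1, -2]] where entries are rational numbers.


The trace is the sum of diagonal entries.
Diagonal: M[1,1] = 9/2, M[2,2] = 3/4, M[3,3] = -2
Tr(M) = 9/2 + 3/4 + -2
Computing step by step:
After adding M[1,1]: 9/2
After adding M[2,2]: 21/4
After adding M[3,3]: 13/4
Tr(M) = 13/4

13/4


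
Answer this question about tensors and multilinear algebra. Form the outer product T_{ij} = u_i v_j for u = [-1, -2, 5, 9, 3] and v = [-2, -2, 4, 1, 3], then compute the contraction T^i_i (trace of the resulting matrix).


The outer product gives T_{ij} = u_i v_j.
The trace (contraction) is Tr(T) = sum_i T_{ii} = sum_i u_i v_i.
Diagonal entries:
T_{11} = u_1 * v_1 = -1 * -2 = 2
T_{22} = u_2 * v_2 = -2 * -2 = 4
T_{33} = u_3 * v_3 = 5 * 4 = 20
T_{44} = u_4 * v_4 = 9 * 1 = 9
T_{55} = u_5 * v_5 = 3 * 3 = 9
Tr(T) = 2 + 4 + 20 + 9 + 9 = 44

44


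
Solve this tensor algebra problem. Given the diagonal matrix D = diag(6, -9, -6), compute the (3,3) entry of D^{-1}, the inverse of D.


For a diagonal matrix, the inverse has entries (D^{-1})_{ii} = 1/d_{ii}.
The diagonal entries are: d_{11} = 6, d_{22} = -9, d_{33} = -6
We need (D^{-1})_{33} = 1/d_{33} = 1/-6 = -1/6

-1/6


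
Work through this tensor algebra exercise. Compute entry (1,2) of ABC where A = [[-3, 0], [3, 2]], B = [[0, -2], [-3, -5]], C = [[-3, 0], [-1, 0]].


(ABC)_{12} = sum_m (AB)_{1m} C_{m2}. First compute row 1 of AB.
(AB)_{11} = -3*0 + 0*-3 = 0
(AB)_{12} = -3*-2 + 0*-5 = 6
Now contract with column 2 of C:
(AB)_{11} * C_{12} = 0 * 0 = 0
(AB)_{12} * C_{22} = 6 * 0 = 0
(ABC)_{12} = 0 + 0 = 0

0


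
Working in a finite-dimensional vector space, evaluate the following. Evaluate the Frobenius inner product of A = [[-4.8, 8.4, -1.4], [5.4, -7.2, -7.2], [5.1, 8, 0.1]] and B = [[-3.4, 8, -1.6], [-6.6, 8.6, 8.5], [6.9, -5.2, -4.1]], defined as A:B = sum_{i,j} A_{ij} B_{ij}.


A:B = sum over all i,j of A_{ij} * B_{ij}.
Row 1: -4.8*-3.4=16.32, 8.4*8=67.2, -1.4*-1.6=2.24 => row sum = 85.76
Row 2: 5.4*-6.6=-35.64, -7.2*8.6=-61.92, -7.2*8.5=-61.2 => row sum = -158.76
Row 3: 5.1*6.9=35.19, 8*-5.2=-41.6, 0.1*-4.1=-0.41 => row sum = -6.82
Total = 85.76 + -158.76 + -6.82 = -79.82

-79.82


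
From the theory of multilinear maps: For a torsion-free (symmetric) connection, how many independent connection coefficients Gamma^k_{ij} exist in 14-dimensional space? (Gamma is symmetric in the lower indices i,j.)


Christoffel symbols Gamma^k_{ij} are symmetric in i,j, so there are d * d(d+1)/2 independent symbols.
d = 14
d(d+1)/2 = 14 * 15 / 2 = 105
Total = 14 * 105 = 1470

1470


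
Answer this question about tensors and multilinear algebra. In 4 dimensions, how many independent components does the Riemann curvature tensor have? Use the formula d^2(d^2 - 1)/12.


The Riemann tensor in d dimensions has d^2(d^2 - 1)/12 independent components.
d = 4, so d^2 = 16
d^2 - 1 = 15
d^2(d^2 - 1) = 16 * 15 = 240
Divide by 12: 240 / 12 = 20

20


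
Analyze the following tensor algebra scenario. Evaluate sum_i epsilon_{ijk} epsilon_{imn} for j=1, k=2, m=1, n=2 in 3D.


Using the identity: epsilon_{ijk} epsilon_{imn} = delta_{jm} delta_{kn} - delta_{jn} delta_{km}.
delta_{11} = 1
delta_{22} = 1
delta_{12} = 0
delta_{21} = 0
Result = 1 * 1 - 0 * 0 = 1 - 0 = 1

1


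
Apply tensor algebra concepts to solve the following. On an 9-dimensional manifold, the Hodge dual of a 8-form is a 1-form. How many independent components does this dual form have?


The Hodge dual of a p-form on an n-dimensional manifold is an (n-p)-form.
n = 9, p = 8, so dual degree = 9 - 8 = 1
The number of components is C(n, n-p) = C(9, 1) = 9

9


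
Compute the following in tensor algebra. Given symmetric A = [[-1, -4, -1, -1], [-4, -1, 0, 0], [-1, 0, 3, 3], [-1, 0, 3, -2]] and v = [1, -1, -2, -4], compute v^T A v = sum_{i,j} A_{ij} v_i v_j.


First compute Av:
(Av)_1 = -1*1 + -4*-1 + -1*-2 + -1*-4 = 9
(Av)_2 = -4*1 + -1*-1 + 0*-2 + 0*-4 = -3
(Av)_3 = -1*1 + 0*-1 + 3*-2 + 3*-4 = -19
(Av)_4 = -1*1 + 0*-1 + 3*-2 + -2*-4 = 1
Av = [9, -3, -19, 1]
Then v^T (Av) = 1*9 + -1*-3 + -2*-19 + -4*1
= 9 + 3 + 38 + -4 = 46

46


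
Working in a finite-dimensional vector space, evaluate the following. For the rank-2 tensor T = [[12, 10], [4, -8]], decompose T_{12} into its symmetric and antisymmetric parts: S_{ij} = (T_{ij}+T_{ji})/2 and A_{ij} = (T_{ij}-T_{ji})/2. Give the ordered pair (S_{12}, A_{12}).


T_{12} = 10
T_{21} = 4
S_{12} = (10 + 4)/2 = 14/2 = 7
A_{12} = (10 - 4)/2 = 6/2 = 3
Check: S + A = 7 + 3 = 10 = T_{12}.

(7, 3)


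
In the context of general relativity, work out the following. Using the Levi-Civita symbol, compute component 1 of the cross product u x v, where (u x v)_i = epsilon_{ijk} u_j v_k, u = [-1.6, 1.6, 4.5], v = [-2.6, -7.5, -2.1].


(u x v)_1 = sum_{j,k} epsilon_{1jk} u_j v_k. Only permutations of (1,2,3) contribute; the two non-zero terms are:
eps_{123} u_2 v_3 = 1 * 1.6 * -2.1 = -3.36
eps_{132} u_3 v_2 = -1 * 4.5 * -7.5 = 33.75
(u x v)_1 = 30.39

30.39


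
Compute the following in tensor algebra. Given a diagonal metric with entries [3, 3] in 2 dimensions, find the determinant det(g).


For a diagonal metric, the determinant is the product of diagonal entries.
Diagonal entries: 3, 3
det(g) = 3 * 3 = 9

9


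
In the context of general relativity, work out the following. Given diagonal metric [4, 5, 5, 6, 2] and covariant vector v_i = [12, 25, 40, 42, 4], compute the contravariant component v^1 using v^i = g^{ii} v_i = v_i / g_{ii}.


To raise an index with a diagonal metric: v^i = v_i / g_{ii}.
For index 1: v_1 = 12, g_{11} = 4
v^1 = 12 / 4 = 3

3


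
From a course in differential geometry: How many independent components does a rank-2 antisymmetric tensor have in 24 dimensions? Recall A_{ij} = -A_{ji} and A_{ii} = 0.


An antisymmetric rank-2 tensor satisfies A_{ij} = -A_{ji}, so diagonal entries are zero.
The independent components are the upper-triangular entries: C(n, 2) = n(n-1)/2.
n = 24
C(24, 2) = 24 * 23 / 2 = 552 / 2 = 276

276


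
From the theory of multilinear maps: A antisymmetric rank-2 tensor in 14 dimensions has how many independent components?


A antisymmetric rank-2 tensor in d dimensions has d(d-1)/2 independent components.
d = 14
d(d-1)/2 = 14 * 13 / 2 = 182 / 2 = 91

91


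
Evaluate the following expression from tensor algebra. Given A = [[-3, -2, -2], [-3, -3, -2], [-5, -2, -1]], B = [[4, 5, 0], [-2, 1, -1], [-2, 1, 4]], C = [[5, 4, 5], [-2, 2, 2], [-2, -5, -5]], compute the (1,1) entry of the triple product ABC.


(ABC)_{11} = sum_m (AB)_{1m} C_{m1}. First compute row 1 of AB.
(AB)_{11} = -3*4 + -2*-2 + -2*-2 = -4
(AB)_{12} = -3*5 + -2*1 + -2*1 = -19
(AB)_{13} = -3*0 + -2*-1 + -2*4 = -6
Now contract with column 1 of C:
(AB)_{11} * C_{11} = -4 * 5 = -20
(AB)_{12} * C_{21} = -19 * -2 = 38
(AB)_{13} * C_{31} = -6 * -2 = 12
(ABC)_{11} = -20 + 38 + 12 = 30

30


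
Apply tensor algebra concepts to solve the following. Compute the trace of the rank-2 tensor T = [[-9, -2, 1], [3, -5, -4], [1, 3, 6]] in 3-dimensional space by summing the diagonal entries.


The contraction (trace) of a rank-2 tensor is the sum of its diagonal elements.
Diagonal entries: A[1,1] = -9, A[2,2] = -5, A[3,3] = 6
Tr(A) = -9 + -5 + 6 = -8

-8


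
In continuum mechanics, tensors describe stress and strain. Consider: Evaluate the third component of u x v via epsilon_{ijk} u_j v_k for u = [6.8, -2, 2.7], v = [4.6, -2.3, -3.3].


(u x v)_3 = sum_{j,k} epsilon_{3jk} u_j v_k. Only permutations of (1,2,3) contribute; the two non-zero terms are:
eps_{312} u_1 v_2 = 1 * 6.8 * -2.3 = -15.64
eps_{321} u_2 v_1 = -1 * -2 * 4.6 = 9.2
(u x v)_3 = -6.44

-6.44


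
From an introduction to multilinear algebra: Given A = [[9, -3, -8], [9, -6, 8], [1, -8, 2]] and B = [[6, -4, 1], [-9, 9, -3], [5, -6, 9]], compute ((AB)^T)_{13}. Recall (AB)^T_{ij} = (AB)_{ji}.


(AB)^T_{ij} = (AB)_{ji} = sum_k A_{jk} B_{ki}.
For i=1, j=3 we need (AB)_{31}:
A_{31} * B_{11} = 1 * 6 = 6
A_{32} * B_{21} = -8 * -9 = 72
A_{33} * B_{31} = 2 * 5 = 10
Sum = 6 + 72 + 10 = 88

88


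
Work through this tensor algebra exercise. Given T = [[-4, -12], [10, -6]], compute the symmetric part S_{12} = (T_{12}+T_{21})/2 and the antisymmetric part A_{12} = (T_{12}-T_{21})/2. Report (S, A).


T_{12} = -12
T_{21} = 10
S_{12} = (-12 + 10)/2 = -2/2 = -1
A_{12} = (-12 - 10)/2 = -22/2 = -11
Check: S + A = -1 + -11 = -12 = T_{12}.

(-1, -11)


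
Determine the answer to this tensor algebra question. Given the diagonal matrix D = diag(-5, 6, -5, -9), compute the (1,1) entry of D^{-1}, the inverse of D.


For a diagonal matrix, the inverse has entries (D^{-1})_{ii} = 1/d_{ii}.
The diagonal entries are: d_{11} = -5, d_{22} = 6, d_{33} = -5, d_{44} = -9
We need (D^{-1})_{11} = 1/d_{11} = 1/-5 = -1/5

-1/5


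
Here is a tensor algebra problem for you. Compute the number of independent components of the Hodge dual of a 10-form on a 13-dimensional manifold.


The Hodge dual of a p-form on an n-dimensional manifold is an (n-p)-form.
n = 13, p = 10, so dual degree = 13 - 10 = 3
The number of components is C(n, n-p) = C(13, 3) = 286

286


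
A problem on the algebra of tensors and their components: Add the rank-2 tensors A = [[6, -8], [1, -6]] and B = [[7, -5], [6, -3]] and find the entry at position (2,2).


Tensor addition is component-wise: (A + B)_{ij} = A_{ij} + B_{ij}.
A_{22} = -6
B_{22} = -3
(A + B)_{22} = -6 + -3 = -9

-9


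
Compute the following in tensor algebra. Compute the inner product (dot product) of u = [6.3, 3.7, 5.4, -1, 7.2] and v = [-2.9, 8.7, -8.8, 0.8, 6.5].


The inner product u . v = sum of u_i * v_i.
Term-by-term: 6.3 * -2.9, 3.7 * 8.7, 5.4 * -8.8, -1 * 0.8, 7.2 * 6.5
Products: -18.27, 32.19, -47.52, -0.8, 46.8
Sum = -18.27 + 32.19 + -47.52 + -0.8 + 46.8 = 12.4

12.4


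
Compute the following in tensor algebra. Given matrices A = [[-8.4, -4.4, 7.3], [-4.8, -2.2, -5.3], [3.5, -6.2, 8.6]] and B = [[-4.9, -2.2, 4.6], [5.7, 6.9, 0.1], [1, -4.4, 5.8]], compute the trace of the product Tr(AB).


Tr(AB) = sum_i (AB)_{ii} where (AB)_{ii} = sum_k A_{ik} B_{ki}.
(AB)_{11} = -8.4*-4.9 + -4.4*5.7 + 7.3*1 = 23.38
(AB)_{22} = -4.8*-2.2 + -2.2*6.9 + -5.3*-4.4 = 18.7
(AB)_{33} = 3.5*4.6 + -6.2*0.1 + 8.6*5.8 = 65.36
Tr(AB) = 23.38 + 18.7 + 65.36 = 107.44

107.44


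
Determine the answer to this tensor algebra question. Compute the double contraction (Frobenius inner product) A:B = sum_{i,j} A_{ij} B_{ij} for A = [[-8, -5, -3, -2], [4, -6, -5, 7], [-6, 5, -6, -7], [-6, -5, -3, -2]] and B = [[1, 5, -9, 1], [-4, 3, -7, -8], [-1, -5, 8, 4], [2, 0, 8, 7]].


A:B = sum over all i,j of A_{ij} * B_{ij}.
Row 1: -8*1=-8, -5*5=-25, -3*-9=27, -2*1=-2 => row sum = -8
Row 2: 4*-4=-16, -6*3=-18, -5*-7=35, 7*-8=-56 => row sum = -55
Row 3: -6*-1=6, 5*-5=-25, -6*8=-48, -7*4=-28 => row sum = -95
Row 4: -6*2=-12, -5*0=0, -3*8=-24, -2*7=-14 => row sum = -50
Total = -8 + -55 + -95 + -50 = -208

-208


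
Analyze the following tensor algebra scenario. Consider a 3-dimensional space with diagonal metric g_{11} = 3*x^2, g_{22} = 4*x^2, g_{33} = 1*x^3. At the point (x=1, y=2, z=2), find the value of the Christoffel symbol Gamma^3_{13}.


For a diagonal metric, Gamma^k_{ij} = (1/2) g^{kk} (dg_{ik}/dx_j + dg_{jk}/dx_i - dg_{ij}/dx_k).
The metric is diagonal, so g_{ab} = 0 for a != b.
At the given point: g_{11} = 3, g_{22} = 4, g_{33} = 1
g^{33} = 1/1
dg_{13}/dx_3 = 0 (off-diagonal)
dg_{33}/dx_1 = dg_{33}/dx_1 = 3
dg_{13}/dx_3 = 0 (off-diagonal)
Numerator = 0 + 3 - 0 = 3
Gamma^3_{13} = 3 / (2 * 1) = 3/2

3/2


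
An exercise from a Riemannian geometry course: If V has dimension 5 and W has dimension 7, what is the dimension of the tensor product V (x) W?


The dimension of a tensor product is the product of dimensions.
dim(V) = 5, dim(W) = 7
dim(V (x) W) = 5 * 7 = 35

35


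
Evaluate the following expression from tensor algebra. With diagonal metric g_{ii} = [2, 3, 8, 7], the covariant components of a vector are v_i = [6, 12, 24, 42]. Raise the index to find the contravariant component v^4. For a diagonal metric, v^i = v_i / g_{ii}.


To raise an index with a diagonal metric: v^i = v_i / g_{ii}.
For index 4: v_4 = 42, g_{44} = 7
v^4 = 42 / 7 = 6

6


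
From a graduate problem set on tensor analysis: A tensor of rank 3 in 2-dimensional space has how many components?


The number of components of a rank-r tensor in d dimensions is d^r.
Here d = 2 and r = 3.
2^3 = 8

8


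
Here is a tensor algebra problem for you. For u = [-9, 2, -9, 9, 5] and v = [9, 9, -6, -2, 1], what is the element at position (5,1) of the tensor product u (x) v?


The outer product entry T_{ij} = u_i * v_j.
We need i=5, j=1.
u_5 = 5, v_1 = 9
T_{5,1} = 5 * 9 = 45

45


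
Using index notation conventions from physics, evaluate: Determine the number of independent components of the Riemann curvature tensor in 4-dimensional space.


The Riemann tensor in d dimensions has d^2(d^2 - 1)/12 independent components.
d = 4, so d^2 = 16
d^2 - 1 = 15
d^2(d^2 - 1) = 16 * 15 = 240
Divide by 12: 240 / 12 = 20

20


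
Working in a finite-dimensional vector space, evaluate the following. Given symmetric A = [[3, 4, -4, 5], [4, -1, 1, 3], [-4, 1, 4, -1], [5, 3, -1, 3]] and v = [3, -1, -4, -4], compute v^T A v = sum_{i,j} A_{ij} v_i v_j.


First compute Av:
(Av)_1 = 3*3 + 4*-1 + -4*-4 + 5*-4 = 1
(Av)_2 = 4*3 + -1*-1 + 1*-4 + 3*-4 = -3
(Av)_3 = -4*3 + 1*-1 + 4*-4 + -1*-4 = -25
(Av)_4 = 5*3 + 3*-1 + -1*-4 + 3*-4 = 4
Av = [1, -3, -25, 4]
Then v^T (Av) = 3*1 + -1*-3 + -4*-25 + -4*4
= 3 + 3 + 100 + -16 = 90

90


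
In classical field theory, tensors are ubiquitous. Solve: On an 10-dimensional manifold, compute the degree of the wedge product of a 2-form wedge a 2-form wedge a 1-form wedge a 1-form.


The degree of a wedge product is the sum of the degrees of the individual forms.
Degrees: 2, 2, 1, 1
Total degree = 2 + 2 + 1 + 1 = 6

6


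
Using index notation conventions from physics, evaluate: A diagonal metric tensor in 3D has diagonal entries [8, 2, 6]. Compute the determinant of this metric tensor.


For a diagonal metric, the determinant is the product of diagonal entries.
Diagonal entries: 8, 2, 6
det(g) = 8 * 2 * 6 = 96

96


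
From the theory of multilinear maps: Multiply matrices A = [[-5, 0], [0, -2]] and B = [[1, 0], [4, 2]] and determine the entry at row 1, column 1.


(AB)_{ij} = sum_k A_{ik} B_{kj}.
For i=1, j=1:
A_{11} * B_{11} = -5 * 1 = -5
A_{12} * B_{21} = 0 * 4 = 0
Sum = -5 + 0 = -5

-5


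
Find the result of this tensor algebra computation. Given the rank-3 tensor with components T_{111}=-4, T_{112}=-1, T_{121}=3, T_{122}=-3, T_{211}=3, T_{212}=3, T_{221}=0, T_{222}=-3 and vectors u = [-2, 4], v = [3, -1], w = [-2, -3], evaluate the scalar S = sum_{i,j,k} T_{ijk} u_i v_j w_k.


S = sum over i,j,k of T_{ijk} u_i v_j w_k. Expanding all 8 terms:
T_{111}*u_1*v_1*w_1 = -4*-2*3*-2 = -48  (running total: -48)
T_{112}*u_1*v_1*w_2 = -1*-2*3*-3 = -18  (running total: -66)
T_{121}*u_1*v_2*w_1 = 3*-2*-1*-2 = -12  (running total: -78)
T_{122}*u_1*v_2*w_2 = -3*-2*-1*-3 = 18  (running total: -60)
T_{211}*u_2*v_1*w_1 = 3*4*3*-2 = -72  (running total: -132)
T_{212}*u_2*v_1*w_2 = 3*4*3*-3 = -108  (running total: -240)
T_{221}*u_2*v_2*w_1 = 0*4*-1*-2 = 0  (running total: -240)
T_{222}*u_2*v_2*w_2 = -3*4*-1*-3 = -36  (running total: -276)
S = -276

-276


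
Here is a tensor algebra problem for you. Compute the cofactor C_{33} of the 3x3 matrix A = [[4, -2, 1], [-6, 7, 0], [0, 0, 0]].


To find cofactor C_{33}, delete row 3 and column 3.
The resulting 2x2 submatrix is: [[4, -2], [-6, 7]]
Minor M_{33} = 4*7 - -2*-6
  = 28 - 12 = 16
Sign = (-1)^(3+3) = (-1)^6 = 1
Cofactor C_{33} = 1 * 16 = 16

16


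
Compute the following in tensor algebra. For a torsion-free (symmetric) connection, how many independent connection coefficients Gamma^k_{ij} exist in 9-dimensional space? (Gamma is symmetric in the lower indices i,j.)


Christoffel symbols Gamma^k_{ij} are symmetric in i,j, so there are d * d(d+1)/2 independent symbols.
d = 9
d(d+1)/2 = 9 * 10 / 2 = 45
Total = 9 * 45 = 405

405


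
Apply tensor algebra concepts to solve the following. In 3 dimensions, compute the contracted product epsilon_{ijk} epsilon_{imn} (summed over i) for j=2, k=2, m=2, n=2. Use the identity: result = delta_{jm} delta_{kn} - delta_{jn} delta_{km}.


Using the identity: epsilon_{ijk} epsilon_{imn} = delta_{jm} delta_{kn} - delta_{jn} delta_{km}.
delta_{22} = 1
delta_{22} = 1
delta_{22} = 1
delta_{22} = 1
Result = 1 * 1 - 1 * 1 = 1 - 1 = 0

0


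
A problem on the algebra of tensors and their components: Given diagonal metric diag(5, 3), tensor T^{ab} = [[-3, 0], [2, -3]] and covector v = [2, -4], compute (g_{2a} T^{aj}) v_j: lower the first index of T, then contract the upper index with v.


Step 1: lower the first index. For a diagonal metric, g_{ia} T^{aj} = g_{ii} T^{ij} (no sum on i).
g_{22} = 3
S_2{}^1 = 3 * T^{21} = 3 * 2 = 6
S_2{}^2 = 3 * T^{22} = 3 * -3 = -9
Step 2: contract S_2{}^j with v_j.
S_2{}^1 * v_1 = 6 * 2 = 12
S_2{}^2 * v_2 = -9 * -4 = 36
Result = 12 + 36 = 48

48


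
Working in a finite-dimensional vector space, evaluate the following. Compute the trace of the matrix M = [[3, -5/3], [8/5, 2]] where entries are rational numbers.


The trace is the sum of diagonal entries.
Diagonal: M[1,1] = 3, M[2,2] = 2
Tr(M) = 3 + 2
Computing step by step:
After adding M[1,1]: 3
After adding M[2,2]: 5
Tr(M) = 5

5


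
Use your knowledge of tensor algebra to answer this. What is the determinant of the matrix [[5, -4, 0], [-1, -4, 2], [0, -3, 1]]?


Expanding along the first row, det(A) = a11*M_11 - a12*M_12 + a13*M_13, where M_1j is the (1,j) minor.
Minor M_11 = -4*1 - 2*-3 = 2
Minor M_12 = -1*1 - 2*0 = -1
Minor M_13 = -1*-3 - -4*0 = 3
det = 5*(2) - -4*(-1) + 0*(3)
    = 10 - 4 + 0
    = 6

6


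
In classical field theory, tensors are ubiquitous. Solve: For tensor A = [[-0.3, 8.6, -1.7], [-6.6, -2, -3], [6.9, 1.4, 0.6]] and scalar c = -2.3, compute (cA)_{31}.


Scalar multiplication: (cA)_{ij} = c * A_{ij}.
c = -2.3
A_{31} = 6.9
(cA)_{31} = -2.3 * 6.9 = -15.87

-15.87


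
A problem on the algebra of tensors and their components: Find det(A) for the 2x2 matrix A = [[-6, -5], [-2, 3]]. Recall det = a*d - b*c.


For a 2x2 matrix [[a, b], [c, d]], det = a*d - b*c.
a = -6, b = -5, c = -2, d = 3
a*d = -6 * 3 = -18
b*c = -5 * -2 = 10
det = -18 - 10 = -28

-28


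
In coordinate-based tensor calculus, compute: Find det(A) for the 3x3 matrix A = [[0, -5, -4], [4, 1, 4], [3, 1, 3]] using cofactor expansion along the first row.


Expanding along the first row, det(A) = a11*M_11 - a12*M_12 + a13*M_13, where M_1j is the (1,j) minor.
Minor M_11 = 1*3 - 4*1 = -1
Minor M_12 = 4*3 - 4*3 = 0
Minor M_13 = 4*1 - 1*3 = 1
det = 0*(-1) - -5*(0) + -4*(1)
    = 0 - 0 + -4
    = -4

-4


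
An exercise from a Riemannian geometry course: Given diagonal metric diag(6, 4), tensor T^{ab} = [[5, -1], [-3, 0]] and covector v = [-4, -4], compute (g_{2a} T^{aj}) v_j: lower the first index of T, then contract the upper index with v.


Step 1: lower the first index. For a diagonal metric, g_{ia} T^{aj} = g_{ii} T^{ij} (no sum on i).
g_{22} = 4
S_2{}^1 = 4 * T^{21} = 4 * -3 = -12
S_2{}^2 = 4 * T^{22} = 4 * 0 = 0
Step 2: contract S_2{}^j with v_j.
S_2{}^1 * v_1 = -12 * -4 = 48
S_2{}^2 * v_2 = 0 * -4 = 0
Result = 48 + 0 = 48

48


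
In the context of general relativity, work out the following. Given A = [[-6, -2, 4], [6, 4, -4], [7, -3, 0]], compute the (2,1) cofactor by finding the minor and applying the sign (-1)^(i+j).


To find cofactor C_{21}, delete row 2 and column 1.
The resulting 2x2 submatrix is: [[-2, 4], [-3, 0]]
Minor M_{21} = -2*0 - 4*-3
  = 0 - -12 = 12
Sign = (-1)^(2+1) = (-1)^3 = -1
Cofactor C_{21} = -1 * 12 = -12

-12


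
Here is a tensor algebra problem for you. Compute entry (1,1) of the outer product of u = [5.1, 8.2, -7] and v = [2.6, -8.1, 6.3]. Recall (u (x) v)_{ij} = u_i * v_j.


The outer product entry T_{ij} = u_i * v_j.
We need i=1, j=1.
u_1 = 5.1, v_1 = 2.6
T_{1,1} = 5.1 * 2.6 = 13.26

13.26


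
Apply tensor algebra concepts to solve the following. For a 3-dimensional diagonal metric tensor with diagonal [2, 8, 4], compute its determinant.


For a diagonal metric, the determinant is the product of diagonal entries.
Diagonal entries: 2, 8, 4
det(g) = 2 * 8 * 4 = 64

64


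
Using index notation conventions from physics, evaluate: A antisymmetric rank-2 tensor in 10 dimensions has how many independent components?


A antisymmetric rank-2 tensor in d dimensions has d(d-1)/2 independent components.
d = 10
d(d-1)/2 = 10 * 9 / 2 = 90 / 2 = 45

45


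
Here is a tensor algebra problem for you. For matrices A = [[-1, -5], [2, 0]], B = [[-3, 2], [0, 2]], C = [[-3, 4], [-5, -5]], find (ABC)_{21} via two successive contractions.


(ABC)_{21} = sum_m (AB)_{2m} C_{m1}. First compute row 2 of AB.
(AB)_{21} = 2*-3 + 0*0 = -6
(AB)_{22} = 2*2 + 0*2 = 4
Now contract with column 1 of C:
(AB)_{21} * C_{11} = -6 * -3 = 18
(AB)_{22} * C_{21} = 4 * -5 = -20
(ABC)_{21} = 18 + -20 = -2

-2


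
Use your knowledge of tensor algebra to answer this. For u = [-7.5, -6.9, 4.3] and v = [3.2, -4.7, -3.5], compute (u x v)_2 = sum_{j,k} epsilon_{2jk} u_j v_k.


(u x v)_2 = sum_{j,k} epsilon_{2jk} u_j v_k. Only permutations of (1,2,3) contribute; the two non-zero terms are:
eps_{213} u_1 v_3 = -1 * -7.5 * -3.5 = -26.25
eps_{231} u_3 v_1 = 1 * 4.3 * 3.2 = 13.76
(u x v)_2 = -12.49

-12.49


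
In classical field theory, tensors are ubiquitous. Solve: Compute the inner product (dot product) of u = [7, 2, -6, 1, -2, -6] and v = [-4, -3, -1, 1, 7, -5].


The inner product u . v = sum of u_i * v_i.
Term-by-term: 7 * -4, 2 * -3, -6 * -1, 1 * 1, -2 * 7, -6 * -5
Products: -28, -6, 6, 1, -14, 30
Sum = -28 + -6 + 6 + 1 + -14 + 30 = -11

-11


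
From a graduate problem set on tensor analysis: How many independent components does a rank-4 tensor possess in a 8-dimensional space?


The number of components of a rank-r tensor in d dimensions is d^r.
Here d = 8 and r = 4.
8^4 = 4096

4096


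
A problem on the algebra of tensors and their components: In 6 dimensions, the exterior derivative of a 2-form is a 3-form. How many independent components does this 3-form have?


The exterior derivative of a p-form is a (p+1)-form.
Its number of independent components is C(n, p+1).
n = 6, p+1 = 3
C(6, 3) = 20

20


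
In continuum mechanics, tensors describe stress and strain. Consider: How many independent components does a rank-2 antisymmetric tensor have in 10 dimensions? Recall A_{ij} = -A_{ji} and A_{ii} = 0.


An antisymmetric rank-2 tensor satisfies A_{ij} = -A_{ji}, so diagonal entries are zero.
The independent components are the upper-triangular entries: C(n, 2) = n(n-1)/2.
n = 10
C(10, 2) = 10 * 9 / 2 = 90 / 2 = 45

45


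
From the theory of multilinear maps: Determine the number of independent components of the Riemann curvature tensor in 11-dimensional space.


The Riemann tensor in d dimensions has d^2(d^2 - 1)/12 independent components.
d = 11, so d^2 = 121
d^2 - 1 = 120
d^2(d^2 - 1) = 121 * 120 = 14520
Divide by 12: 14520 / 12 = 1210

1210


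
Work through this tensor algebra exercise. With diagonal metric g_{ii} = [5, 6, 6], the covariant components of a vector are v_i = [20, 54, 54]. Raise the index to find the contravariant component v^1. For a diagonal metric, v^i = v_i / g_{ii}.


To raise an index with a diagonal metric: v^i = v_i / g_{ii}.
For index 1: v_1 = 20, g_{11} = 5
v^1 = 20 / 5 = 4

4


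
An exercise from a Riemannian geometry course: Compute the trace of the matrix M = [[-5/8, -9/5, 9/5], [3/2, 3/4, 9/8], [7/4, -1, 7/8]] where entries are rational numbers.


The trace is the sum of diagonal entries.
Diagonal: M[1,1] = -5/8, M[2,2] = 3/4, M[3,3] = 7/8
Tr(M) = -5/8 + 3/4 + 7/8
Computing step by step:
After adding M[1,1]: -5/8
After adding M[2,2]: 1/8
After adding M[3,3]: 1
Tr(M) = 1

1


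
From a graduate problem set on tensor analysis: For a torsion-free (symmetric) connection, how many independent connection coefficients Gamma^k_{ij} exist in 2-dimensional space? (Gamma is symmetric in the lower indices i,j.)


Christoffel symbols Gamma^k_{ij} are symmetric in i,j, so there are d * d(d+1)/2 independent symbols.
d = 2
d(d+1)/2 = 2 * 3 / 2 = 3
Total = 2 * 3 = 6

6


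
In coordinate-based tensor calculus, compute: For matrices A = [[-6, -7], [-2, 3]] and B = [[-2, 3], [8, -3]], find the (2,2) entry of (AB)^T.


(AB)^T_{ij} = (AB)_{ji} = sum_k A_{jk} B_{ki}.
For i=2, j=2 we need (AB)_{22}:
A_{21} * B_{12} = -2 * 3 = -6
A_{22} * B_{22} = 3 * -3 = -9
Sum = -6 + -9 = -15

-15


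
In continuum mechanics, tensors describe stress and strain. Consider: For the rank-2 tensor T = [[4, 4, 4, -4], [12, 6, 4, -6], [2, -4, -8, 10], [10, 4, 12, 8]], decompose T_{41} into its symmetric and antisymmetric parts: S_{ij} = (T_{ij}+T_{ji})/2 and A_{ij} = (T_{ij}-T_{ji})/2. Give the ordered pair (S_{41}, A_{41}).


T_{41} = 10
T_{14} = -4
S_{41} = (10 + -4)/2 = 6/2 = 3
A_{41} = (10 - -4)/2 = 14/2 = 7
Check: S + A = 3 + 7 = 10 = T_{41}.

(3, 7)


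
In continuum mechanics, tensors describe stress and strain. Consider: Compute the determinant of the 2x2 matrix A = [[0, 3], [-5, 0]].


For a 2x2 matrix [[a, b], [c, d]], det = a*d - b*c.
a = 0, b = 3, c = -5, d = 0
a*d = 0 * 0 = 0
b*c = 3 * -5 = -15
det = 0 - -15 = 15

15


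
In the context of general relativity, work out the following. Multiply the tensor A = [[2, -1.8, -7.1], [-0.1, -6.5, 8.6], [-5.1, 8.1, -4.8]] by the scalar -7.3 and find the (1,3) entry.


Scalar multiplication: (cA)_{ij} = c * A_{ij}.
c = -7.3
A_{13} = -7.1
(cA)_{13} = -7.3 * -7.1 = 51.83

51.83


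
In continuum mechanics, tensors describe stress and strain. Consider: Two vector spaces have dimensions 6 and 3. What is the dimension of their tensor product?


The dimension of a tensor product is the product of dimensions.
dim(V) = 6, dim(W) = 3
dim(V (x) W) = 6 * 3 = 18

18


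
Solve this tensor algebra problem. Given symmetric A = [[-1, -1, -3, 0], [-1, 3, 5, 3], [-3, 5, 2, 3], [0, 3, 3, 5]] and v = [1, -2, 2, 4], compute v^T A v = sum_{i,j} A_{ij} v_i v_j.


First compute Av:
(Av)_1 = -1*1 + -1*-2 + -3*2 + 0*4 = -5
(Av)_2 = -1*1 + 3*-2 + 5*2 + 3*4 = 15
(Av)_3 = -3*1 + 5*-2 + 2*2 + 3*4 = 3
(Av)_4 = 0*1 + 3*-2 + 3*2 + 5*4 = 20
Av = [-5, 15, 3, 20]
Then v^T (Av) = 1*-5 + -2*15 + 2*3 + 4*20
= -5 + -30 + 6 + 80 = 51

51


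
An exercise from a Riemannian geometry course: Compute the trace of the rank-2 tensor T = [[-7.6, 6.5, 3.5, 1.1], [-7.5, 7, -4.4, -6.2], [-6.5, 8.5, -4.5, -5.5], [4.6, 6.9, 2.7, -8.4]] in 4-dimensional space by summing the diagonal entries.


The contraction (trace) of a rank-2 tensor is the sum of its diagonal elements.
Diagonal entries: A[1,1] = -7.6, A[2,2] = 7, A[3,3] = -4.5, A[4,4] = -8.4
Tr(A) = -7.6 + 7 + -4.5 + -8.4 = -13.5

-13.5


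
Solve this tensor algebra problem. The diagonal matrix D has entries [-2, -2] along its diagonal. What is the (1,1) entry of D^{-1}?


For a diagonal matrix, the inverse has entries (D^{-1})_{ii} = 1/d_{ii}.
The diagonal entries are: d_{11} = -2, d_{22} = -2
We need (D^{-1})_{11} = 1/d_{11} = 1/-2 = -1/2

-1/2


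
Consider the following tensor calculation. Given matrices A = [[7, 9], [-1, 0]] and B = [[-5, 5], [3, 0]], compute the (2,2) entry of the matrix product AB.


(AB)_{ij} = sum_k A_{ik} B_{kj}.
For i=2, j=2:
A_{21} * B_{12} = -1 * 5 = -5
A_{22} * B_{22} = 0 * 0 = 0
Sum = -5 + 0 = -5

-5


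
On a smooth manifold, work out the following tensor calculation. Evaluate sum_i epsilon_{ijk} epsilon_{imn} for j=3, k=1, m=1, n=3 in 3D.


Using the identity: epsilon_{ijk} epsilon_{imn} = delta_{jm} delta_{kn} - delta_{jn} delta_{km}.
delta_{31} = 0
delta_{13} = 0
delta_{33} = 1
delta_{11} = 1
Result = 0 * 0 - 1 * 1 = 0 - 1 = -1

-1


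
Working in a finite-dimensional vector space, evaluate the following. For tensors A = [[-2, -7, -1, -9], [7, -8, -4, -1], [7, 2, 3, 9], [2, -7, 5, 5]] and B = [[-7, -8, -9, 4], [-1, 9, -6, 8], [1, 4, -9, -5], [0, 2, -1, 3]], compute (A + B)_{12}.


Tensor addition is component-wise: (A + B)_{ij} = A_{ij} + B_{ij}.
A_{12} = -7
B_{12} = -8
(A + B)_{12} = -7 + -8 = -15

-15


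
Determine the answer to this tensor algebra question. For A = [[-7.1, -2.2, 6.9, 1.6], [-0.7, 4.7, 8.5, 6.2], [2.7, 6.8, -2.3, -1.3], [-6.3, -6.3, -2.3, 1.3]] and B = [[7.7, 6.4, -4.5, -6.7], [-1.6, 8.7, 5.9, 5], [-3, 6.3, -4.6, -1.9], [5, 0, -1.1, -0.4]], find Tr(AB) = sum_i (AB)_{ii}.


Tr(AB) = sum_i (AB)_{ii} where (AB)_{ii} = sum_k A_{ik} B_{ki}.
(AB)_{11} = -7.1*7.7 + -2.2*-1.6 + 6.9*-3 + 1.6*5 = -63.85
(AB)_{22} = -0.7*6.4 + 4.7*8.7 + 8.5*6.3 + 6.2*0 = 89.96
(AB)_{33} = 2.7*-4.5 + 6.8*5.9 + -2.3*-4.6 + -1.3*-1.1 = 39.98
(AB)_{44} = -6.3*-6.7 + -6.3*5 + -2.3*-1.9 + 1.3*-0.4 = 14.56
Tr(AB) = -63.85 + 89.96 + 39.98 + 14.56 = 80.65

80.65


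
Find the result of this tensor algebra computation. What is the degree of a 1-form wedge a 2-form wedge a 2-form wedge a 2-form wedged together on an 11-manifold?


The degree of a wedge product is the sum of the degrees of the individual forms.
Degrees: 1, 2, 2, 2
Total degree = 1 + 2 + 2 + 2 = 7

7


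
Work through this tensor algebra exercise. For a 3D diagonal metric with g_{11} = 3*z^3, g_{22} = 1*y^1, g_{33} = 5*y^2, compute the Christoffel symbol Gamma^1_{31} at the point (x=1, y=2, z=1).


For a diagonal metric, Gamma^k_{ij} = (1/2) g^{kk} (dg_{ik}/dx_j + dg_{jk}/dx_i - dg_{ij}/dx_k).
The metric is diagonal, so g_{ab} = 0 for a != b.
At the given point: g_{11} = 3, g_{22} = 2, g_{33} = 20
g^{11} = 1/3
dg_{31}/dx_1 = 0 (off-diagonal)
dg_{11}/dx_3 = dg_{11}/dx_3 = 9
dg_{31}/dx_1 = 0 (off-diagonal)
Numerator = 0 + 9 - 0 = 9
Gamma^1_{31} = 9 / (2 * 3) = 3/2

3/2


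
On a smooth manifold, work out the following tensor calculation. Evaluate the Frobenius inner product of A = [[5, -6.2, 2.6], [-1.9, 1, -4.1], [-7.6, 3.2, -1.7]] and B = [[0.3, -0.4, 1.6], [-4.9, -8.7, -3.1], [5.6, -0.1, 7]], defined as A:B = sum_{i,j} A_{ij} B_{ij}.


A:B = sum over all i,j of A_{ij} * B_{ij}.
Row 1: 5*0.3=1.5, -6.2*-0.4=2.48, 2.6*1.6=4.16 => row sum = 8.14
Row 2: -1.9*-4.9=9.31, 1*-8.7=-8.7, -4.1*-3.1=12.71 => row sum = 13.32
Row 3: -7.6*5.6=-42.56, 3.2*-0.1=-0.32, -1.7*7=-11.9 => row sum = -54.78
Total = 8.14 + 13.32 + -54.78 = -33.32

-33.32


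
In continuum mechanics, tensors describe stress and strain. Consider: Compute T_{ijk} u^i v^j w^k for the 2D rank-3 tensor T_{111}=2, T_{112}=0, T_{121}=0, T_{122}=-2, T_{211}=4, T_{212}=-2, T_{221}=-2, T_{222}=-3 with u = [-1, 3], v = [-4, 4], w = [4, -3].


S = sum over i,j,k of T_{ijk} u_i v_j w_k. Expanding all 8 terms:
T_{111}*u_1*v_1*w_1 = 2*-1*-4*4 = 32  (running total: 32)
T_{112}*u_1*v_1*w_2 = 0*-1*-4*-3 = 0  (running total: 32)
T_{121}*u_1*v_2*w_1 = 0*-1*4*4 = 0  (running total: 32)
T_{122}*u_1*v_2*w_2 = -2*-1*4*-3 = -24  (running total: 8)
T_{211}*u_2*v_1*w_1 = 4*3*-4*4 = -192  (running total: -184)
T_{212}*u_2*v_1*w_2 = -2*3*-4*-3 = -72  (running total: -256)
T_{221}*u_2*v_2*w_1 = -2*3*4*4 = -96  (running total: -352)
T_{222}*u_2*v_2*w_2 = -3*3*4*-3 = 108  (running total: -244)
S = -244

-244


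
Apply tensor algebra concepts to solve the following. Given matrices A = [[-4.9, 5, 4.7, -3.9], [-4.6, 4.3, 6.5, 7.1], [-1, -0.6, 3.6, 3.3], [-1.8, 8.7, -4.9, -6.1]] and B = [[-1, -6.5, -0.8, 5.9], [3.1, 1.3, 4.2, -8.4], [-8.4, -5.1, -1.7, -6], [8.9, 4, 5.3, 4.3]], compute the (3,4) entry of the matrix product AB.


(AB)_{ij} = sum_k A_{ik} B_{kj}.
For i=3, j=4:
A_{31} * B_{14} = -1 * 5.9 = -5.9
A_{32} * B_{24} = -0.6 * -8.4 = 5.04
A_{33} * B_{34} = 3.6 * -6 = -21.6
A_{34} * B_{44} = 3.3 * 4.3 = 14.19
Sum = -5.9 + 5.04 + -21.6 + 14.19 = -8.27

-8.27
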